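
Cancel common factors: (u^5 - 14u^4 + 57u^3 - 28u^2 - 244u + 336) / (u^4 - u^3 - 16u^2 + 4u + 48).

(u^2 - 10u + 21)/(u + 3)

Euclidean algorithm in ℚ[u]:
  u^5 - 14u^4 + 57u^3 - 28u^2 - 244u + 336 = (u - 13)(u^4 - u^3 - 16u^2 + 4u + 48) + (60u^3 - 240u^2 - 240u + 960)
  u^4 - u^3 - 16u^2 + 4u + 48 = ((1/60)u + 1/20)(60u^3 - 240u^2 - 240u + 960) + (0)
Last nonzero remainder: 60u^3 - 240u^2 - 240u + 960. Dividing through by 60 gives the monic gcd u^3 - 4u^2 - 4u + 16.
Cancel u^3 - 4u^2 - 4u + 16 from numerator and denominator to get the reduced form.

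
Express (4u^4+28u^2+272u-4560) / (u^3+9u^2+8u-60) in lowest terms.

By polynomial division,
  4u^4+28u^2+272u-4560 = (4u-36)(u^3+9u^2+8u-60) + (320u^2+800u-6720)
  u^3+9u^2+8u-60 = ((1/320)u+13/640)(320u^2+800u-6720) + ((51/4)u+153/2)
  320u^2+800u-6720 = ((1280/51)u-4480/51)((51/4)u+153/2) + (0)
Last nonzero remainder: (51/4)u+153/2. Dividing through by 51/4 gives the monic gcd u+6.
Cancel u+6 from numerator and denominator to get the reduced form.

(4u^3-24u^2+172u-760)/(u^2+3u-10)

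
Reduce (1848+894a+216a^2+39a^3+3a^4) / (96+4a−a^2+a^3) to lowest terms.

By polynomial division,
  3a^4+39a^3+216a^2+894a+1848 = (3a+42)(a^3−a^2+4a+96) + (246a^2+438a−2184)
  a^3−a^2+4a+96 = ((1/246)a−19/1681)(246a^2+438a−2184) + ((29970/1681)a+119880/1681)
  246a^2+438a−2184 = ((68921/4995)a−152971/4995)((29970/1681)a+119880/1681) + (0)
Last nonzero remainder: (29970/1681)a+119880/1681. Dividing through by 29970/1681 gives the monic gcd a+4.
Cancel a+4 from numerator and denominator to get the reduced form.

(462+108a+27a^2+3a^3)/(24−5a+a^2)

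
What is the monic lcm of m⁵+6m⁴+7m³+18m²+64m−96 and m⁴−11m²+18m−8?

m⁷+3m⁶−9m⁵+9m⁴+24m³−252m²+416m−192

Euclidean algorithm in ℚ[m]:
  m⁵+6m⁴+7m³+18m²+64m−96 = (m+6)(m⁴−11m²+18m−8) + (18m³+66m²−36m−48)
  m⁴−11m²+18m−8 = ((1/18)m−11/54)(18m³+66m²−36m−48) + ((40/9)m²+(40/3)m−160/9)
  18m³+66m²−36m−48 = ((81/20)m+27/10)((40/9)m²+(40/3)m−160/9) + (0)
Last nonzero remainder: (40/9)m²+(40/3)m−160/9. Dividing through by 40/9 gives the monic gcd m²+3m−4.
Then lcm(f, g) = f·g / gcd(f, g); expanding and making the result monic gives the answer.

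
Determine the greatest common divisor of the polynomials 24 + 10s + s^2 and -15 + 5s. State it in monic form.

1

Apply the Euclidean algorithm:
  s^2 + 10s + 24 = ((1/5)s + 13/5)(5s - 15) + (63)
  5s - 15 = ((5/63)s - 5/21)(63) + (0)
The last nonzero remainder is the constant 63, so the polynomials are coprime and gcd = 1.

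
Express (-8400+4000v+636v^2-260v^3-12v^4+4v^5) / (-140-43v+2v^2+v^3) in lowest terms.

Apply the Euclidean algorithm:
  4v^5-12v^4-260v^3+636v^2+4000v-8400 = (4v^2-20v-48)(v^3+2v^2-43v-140) + (432v^2-864v-15120)
  v^3+2v^2-43v-140 = ((1/432)v+1/108)(432v^2-864v-15120) + (0)
Last nonzero remainder: 432v^2-864v-15120. Dividing through by 432 gives the monic gcd v^2-2v-35.
Cancel v^2-2v-35 from numerator and denominator to get the reduced form.

(240-128v-4v^2+4v^3)/(4+v)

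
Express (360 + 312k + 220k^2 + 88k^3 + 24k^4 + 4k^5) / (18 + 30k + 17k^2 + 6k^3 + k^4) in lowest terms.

(20 + 4k + 4k^2)/(1 + k)

By polynomial division,
  4k^5 + 24k^4 + 88k^3 + 220k^2 + 312k + 360 = (4k)(k^4 + 6k^3 + 17k^2 + 30k + 18) + (20k^3 + 100k^2 + 240k + 360)
  k^4 + 6k^3 + 17k^2 + 30k + 18 = ((1/20)k + 1/20)(20k^3 + 100k^2 + 240k + 360) + (0)
Last nonzero remainder: 20k^3 + 100k^2 + 240k + 360. Dividing through by 20 gives the monic gcd k^3 + 5k^2 + 12k + 18.
Cancel k^3 + 5k^2 + 12k + 18 from numerator and denominator to get the reduced form.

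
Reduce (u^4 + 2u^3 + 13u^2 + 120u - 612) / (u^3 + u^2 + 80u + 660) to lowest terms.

Repeated division with remainder:
  u^4 + 2u^3 + 13u^2 + 120u - 612 = (u + 1)(u^3 + u^2 + 80u + 660) + (-68u^2 - 620u - 1272)
  u^3 + u^2 + 80u + 660 = (-(1/68)u + 69/578)(-68u^2 - 620u - 1272) + ((39104/289)u + 234624/289)
  -68u^2 - 620u - 1272 = (-(4913/9776)u - 15317/9776)((39104/289)u + 234624/289) + (0)
Last nonzero remainder: (39104/289)u + 234624/289. Dividing through by 39104/289 gives the monic gcd u + 6.
Cancel u + 6 from numerator and denominator to get the reduced form.

(u^3 - 4u^2 + 37u - 102)/(u^2 - 5u + 110)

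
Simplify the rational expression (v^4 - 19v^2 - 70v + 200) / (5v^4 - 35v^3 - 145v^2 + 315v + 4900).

(v^2 - 7v + 10)/(5v^2 - 70v + 245)

Apply the Euclidean algorithm:
  v^4 - 19v^2 - 70v + 200 = (1/5)(5v^4 - 35v^3 - 145v^2 + 315v + 4900) + (7v^3 + 10v^2 - 133v - 780)
  5v^4 - 35v^3 - 145v^2 + 315v + 4900 = ((5/7)v - 295/49)(7v^3 + 10v^2 - 133v - 780) + ((500/49)v^2 + (500/7)v + 10000/49)
  7v^3 + 10v^2 - 133v - 780 = ((343/500)v - 1911/500)((500/49)v^2 + (500/7)v + 10000/49) + (0)
Last nonzero remainder: (500/49)v^2 + (500/7)v + 10000/49. Dividing through by 500/49 gives the monic gcd v^2 + 7v + 20.
Cancel v^2 + 7v + 20 from numerator and denominator to get the reduced form.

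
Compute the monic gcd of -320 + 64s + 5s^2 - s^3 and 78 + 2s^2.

1

Euclidean algorithm in ℚ[s]:
  -s^3 + 5s^2 + 64s - 320 = (-(1/2)s + 5/2)(2s^2 + 78) + (103s - 515)
  2s^2 + 78 = ((2/103)s + 10/103)(103s - 515) + (128)
  103s - 515 = ((103/128)s - 515/128)(128) + (0)
The last nonzero remainder is the constant 128, so the polynomials are coprime and gcd = 1.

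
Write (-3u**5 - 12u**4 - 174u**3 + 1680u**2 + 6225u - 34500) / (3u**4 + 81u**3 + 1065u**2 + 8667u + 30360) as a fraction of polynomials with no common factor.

(-u**3 + 4u**2 + 25u - 100)/(u**2 + 19u + 88)

Apply the Euclidean algorithm:
  -3u**5 - 12u**4 - 174u**3 + 1680u**2 + 6225u - 34500 = (-u + 23)(3u**4 + 81u**3 + 1065u**2 + 8667u + 30360) + (-972u**3 - 14148u**2 - 162756u - 732780)
  3u**4 + 81u**3 + 1065u**2 + 8667u + 30360 = (-(1/324)u - 28/729)(-972u**3 - 14148u**2 - 162756u - 732780) + ((520/27)u**2 + (4160/27)u + 59800/27)
  -972u**3 - 14148u**2 - 162756u - 732780 = (-(6561/130)u - 43011/130)((520/27)u**2 + (4160/27)u + 59800/27) + (0)
Last nonzero remainder: (520/27)u**2 + (4160/27)u + 59800/27. Dividing through by 520/27 gives the monic gcd u**2 + 8u + 115.
Cancel u**2 + 8u + 115 from numerator and denominator to get the reduced form.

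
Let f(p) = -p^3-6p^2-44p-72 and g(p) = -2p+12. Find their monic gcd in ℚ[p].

Apply the Euclidean algorithm:
  -p^3-6p^2-44p-72 = ((1/2)p^2+6p+58)(-2p+12) + (-768)
  -2p+12 = ((1/384)p-1/64)(-768) + (0)
The last nonzero remainder is the constant -768, so the polynomials are coprime and gcd = 1.

1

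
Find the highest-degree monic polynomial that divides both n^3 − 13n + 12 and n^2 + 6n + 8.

Euclidean algorithm in ℚ[n]:
  n^3 − 13n + 12 = (n − 6)(n^2 + 6n + 8) + (15n + 60)
  n^2 + 6n + 8 = ((1/15)n + 2/15)(15n + 60) + (0)
Last nonzero remainder: 15n + 60. Dividing through by 15 gives the monic gcd n + 4.

n + 4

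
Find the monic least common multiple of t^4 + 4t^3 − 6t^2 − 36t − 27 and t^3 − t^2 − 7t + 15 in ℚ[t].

Repeated division with remainder:
  t^4 + 4t^3 − 6t^2 − 36t − 27 = (t + 5)(t^3 − t^2 − 7t + 15) + (6t^2 − 16t − 102)
  t^3 − t^2 − 7t + 15 = ((1/6)t + 5/18)(6t^2 − 16t − 102) + ((130/9)t + 130/3)
  6t^2 − 16t − 102 = ((27/65)t − 153/65)((130/9)t + 130/3) + (0)
Last nonzero remainder: (130/9)t + 130/3. Dividing through by 130/9 gives the monic gcd t + 3.
Then lcm(f, g) = f·g / gcd(f, g); expanding and making the result monic gives the answer.

t^6 − 17t^4 + 8t^3 + 87t^2 − 72t − 135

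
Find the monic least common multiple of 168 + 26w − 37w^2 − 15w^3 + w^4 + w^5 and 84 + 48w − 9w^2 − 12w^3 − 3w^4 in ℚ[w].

336 + 220w − 48w^2 − 67w^3 − 13w^4 + 3w^5 + w^6

Euclidean algorithm in ℚ[w]:
  w^5 + w^4 − 15w^3 − 37w^2 + 26w + 168 = (−(1/3)w + 1)(−3w^4 − 12w^3 − 9w^2 + 48w + 84) + (−6w^3 − 12w^2 + 6w + 84)
  −3w^4 − 12w^3 − 9w^2 + 48w + 84 = ((1/2)w + 1)(−6w^3 − 12w^2 + 6w + 84) + (0)
Last nonzero remainder: −6w^3 − 12w^2 + 6w + 84. Dividing through by −6 gives the monic gcd w^3 + 2w^2 − w − 14.
Then lcm(f, g) = f·g / gcd(f, g); expanding and making the result monic gives the answer.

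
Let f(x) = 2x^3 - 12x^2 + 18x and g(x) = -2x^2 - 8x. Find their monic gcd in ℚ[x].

x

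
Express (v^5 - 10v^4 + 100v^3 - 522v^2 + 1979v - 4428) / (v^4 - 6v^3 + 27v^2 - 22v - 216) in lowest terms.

(v^2 - 2v + 41)/(v + 2)

Euclidean algorithm in ℚ[v]:
  v^5 - 10v^4 + 100v^3 - 522v^2 + 1979v - 4428 = (v - 4)(v^4 - 6v^3 + 27v^2 - 22v - 216) + (49v^3 - 392v^2 + 2107v - 5292)
  v^4 - 6v^3 + 27v^2 - 22v - 216 = ((1/49)v + 2/49)(49v^3 - 392v^2 + 2107v - 5292) + (0)
Last nonzero remainder: 49v^3 - 392v^2 + 2107v - 5292. Dividing through by 49 gives the monic gcd v^3 - 8v^2 + 43v - 108.
Cancel v^3 - 8v^2 + 43v - 108 from numerator and denominator to get the reduced form.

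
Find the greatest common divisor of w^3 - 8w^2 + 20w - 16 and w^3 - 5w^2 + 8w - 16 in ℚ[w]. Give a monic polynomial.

w - 4

Repeated division with remainder:
  w^3 - 8w^2 + 20w - 16 = (w^3 - 5w^2 + 8w - 16) + (-3w^2 + 12w)
  w^3 - 5w^2 + 8w - 16 = (-(1/3)w + 1/3)(-3w^2 + 12w) + (4w - 16)
  -3w^2 + 12w = (-(3/4)w)(4w - 16) + (0)
Last nonzero remainder: 4w - 16. Dividing through by 4 gives the monic gcd w - 4.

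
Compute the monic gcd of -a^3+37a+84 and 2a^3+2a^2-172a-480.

a+3

Repeated division with remainder:
  -a^3+37a+84 = (-1/2)(2a^3+2a^2-172a-480) + (a^2-49a-156)
  2a^3+2a^2-172a-480 = (2a+100)(a^2-49a-156) + (5040a+15120)
  a^2-49a-156 = ((1/5040)a-13/1260)(5040a+15120) + (0)
Last nonzero remainder: 5040a+15120. Dividing through by 5040 gives the monic gcd a+3.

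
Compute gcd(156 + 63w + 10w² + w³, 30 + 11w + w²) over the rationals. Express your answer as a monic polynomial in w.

Apply the Euclidean algorithm:
  w³ + 10w² + 63w + 156 = (w − 1)(w² + 11w + 30) + (44w + 186)
  w² + 11w + 30 = ((1/44)w + 149/968)(44w + 186) + (663/484)
  44w + 186 = ((21296/663)w + 30008/221)(663/484) + (0)
The last nonzero remainder is the constant 663/484, so the polynomials are coprime and gcd = 1.

1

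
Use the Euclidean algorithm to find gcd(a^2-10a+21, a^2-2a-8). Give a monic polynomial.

Repeated division with remainder:
  a^2-10a+21 = (a^2-2a-8) + (-8a+29)
  a^2-2a-8 = (-(1/8)a-13/64)(-8a+29) + (-135/64)
  -8a+29 = ((512/135)a-1856/135)(-135/64) + (0)
The last nonzero remainder is the constant -135/64, so the polynomials are coprime and gcd = 1.

1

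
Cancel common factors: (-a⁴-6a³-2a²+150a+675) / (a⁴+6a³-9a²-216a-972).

Repeated division with remainder:
  -a⁴-6a³-2a²+150a+675 = (-1)(a⁴+6a³-9a²-216a-972) + (-11a²-66a-297)
  a⁴+6a³-9a²-216a-972 = (-(1/11)a²+36/11)(-11a²-66a-297) + (0)
Last nonzero remainder: -11a²-66a-297. Dividing through by -11 gives the monic gcd a²+6a+27.
Cancel a²+6a+27 from numerator and denominator to get the reduced form.

(-a²+25)/(a²-36)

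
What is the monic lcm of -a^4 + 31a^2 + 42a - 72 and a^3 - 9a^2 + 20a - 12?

a^5 - 2a^4 - 31a^3 + 20a^2 + 156a - 144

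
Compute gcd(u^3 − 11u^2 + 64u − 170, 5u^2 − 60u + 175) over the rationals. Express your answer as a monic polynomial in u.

By polynomial division,
  u^3 − 11u^2 + 64u − 170 = ((1/5)u + 1/5)(5u^2 − 60u + 175) + (41u − 205)
  5u^2 − 60u + 175 = ((5/41)u − 35/41)(41u − 205) + (0)
Last nonzero remainder: 41u − 205. Dividing through by 41 gives the monic gcd u − 5.

u − 5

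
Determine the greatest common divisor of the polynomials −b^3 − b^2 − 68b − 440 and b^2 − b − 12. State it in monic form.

1

Apply the Euclidean algorithm:
  −b^3 − b^2 − 68b − 440 = (−b − 2)(b^2 − b − 12) + (−82b − 464)
  b^2 − b − 12 = (−(1/82)b + 273/3362)(−82b − 464) + (43164/1681)
  −82b − 464 = (−(68921/21582)b − 194996/10791)(43164/1681) + (0)
The last nonzero remainder is the constant 43164/1681, so the polynomials are coprime and gcd = 1.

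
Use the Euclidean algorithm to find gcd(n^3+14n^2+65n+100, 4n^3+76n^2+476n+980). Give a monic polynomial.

n+5

Euclidean algorithm in ℚ[n]:
  n^3+14n^2+65n+100 = (1/4)(4n^3+76n^2+476n+980) + (−5n^2−54n−145)
  4n^3+76n^2+476n+980 = (−(4/5)n−164/25)(−5n^2−54n−145) + ((144/25)n+144/5)
  −5n^2−54n−145 = (−(125/144)n−725/144)((144/25)n+144/5) + (0)
Last nonzero remainder: (144/25)n+144/5. Dividing through by 144/25 gives the monic gcd n+5.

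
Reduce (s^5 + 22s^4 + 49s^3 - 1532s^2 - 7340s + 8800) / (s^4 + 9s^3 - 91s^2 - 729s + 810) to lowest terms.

(s^3 + 13s^2 - 58s - 880)/(s^2 - 81)

By polynomial division,
  s^5 + 22s^4 + 49s^3 - 1532s^2 - 7340s + 8800 = (s + 13)(s^4 + 9s^3 - 91s^2 - 729s + 810) + (23s^3 + 380s^2 + 1327s - 1730)
  s^4 + 9s^3 - 91s^2 - 729s + 810 = ((1/23)s - 173/529)(23s^3 + 380s^2 + 1327s - 1730) + (-(12920/529)s^2 - (116280/529)s + 129200/529)
  23s^3 + 380s^2 + 1327s - 1730 = (-(12167/12920)s - 91517/12920)(-(12920/529)s^2 - (116280/529)s + 129200/529) + (0)
Last nonzero remainder: -(12920/529)s^2 - (116280/529)s + 129200/529. Dividing through by -12920/529 gives the monic gcd s^2 + 9s - 10.
Cancel s^2 + 9s - 10 from numerator and denominator to get the reduced form.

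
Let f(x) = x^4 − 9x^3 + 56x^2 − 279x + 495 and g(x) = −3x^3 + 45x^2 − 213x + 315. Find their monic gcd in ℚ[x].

x^2 − 8x + 15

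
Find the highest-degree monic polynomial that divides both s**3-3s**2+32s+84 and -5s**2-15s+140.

By polynomial division,
  s**3-3s**2+32s+84 = (-(1/5)s+6/5)(-5s**2-15s+140) + (78s-84)
  -5s**2-15s+140 = (-(5/78)s-265/1014)(78s-84) + (19950/169)
  78s-84 = ((2197/3325)s-338/475)(19950/169) + (0)
The last nonzero remainder is the constant 19950/169, so the polynomials are coprime and gcd = 1.

1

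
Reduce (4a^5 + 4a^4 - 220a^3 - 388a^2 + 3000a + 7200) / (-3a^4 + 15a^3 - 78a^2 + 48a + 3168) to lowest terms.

(-4a^3 - 12a^2 + 100a + 300)/(3a^2 - 9a + 132)

Apply the Euclidean algorithm:
  4a^5 + 4a^4 - 220a^3 - 388a^2 + 3000a + 7200 = (-(4/3)a - 8)(-3a^4 + 15a^3 - 78a^2 + 48a + 3168) + (-204a^3 - 948a^2 + 7608a + 32544)
  -3a^4 + 15a^3 - 78a^2 + 48a + 3168 = ((1/68)a - 41/289)(-204a^3 - 948a^2 + 7608a + 32544) + (-(93744/289)a^2 + (187488/289)a + 2249856/289)
  -204a^3 - 948a^2 + 7608a + 32544 = ((4913/7812)a + 32657/7812)(-(93744/289)a^2 + (187488/289)a + 2249856/289) + (0)
Last nonzero remainder: -(93744/289)a^2 + (187488/289)a + 2249856/289. Dividing through by -93744/289 gives the monic gcd a^2 - 2a - 24.
Cancel a^2 - 2a - 24 from numerator and denominator to get the reduced form.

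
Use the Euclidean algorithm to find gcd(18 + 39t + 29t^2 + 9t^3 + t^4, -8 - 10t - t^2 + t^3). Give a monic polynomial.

Repeated division with remainder:
  t^4 + 9t^3 + 29t^2 + 39t + 18 = (t + 10)(t^3 - t^2 - 10t - 8) + (49t^2 + 147t + 98)
  t^3 - t^2 - 10t - 8 = ((1/49)t - 4/49)(49t^2 + 147t + 98) + (0)
Last nonzero remainder: 49t^2 + 147t + 98. Dividing through by 49 gives the monic gcd t^2 + 3t + 2.

2 + 3t + t^2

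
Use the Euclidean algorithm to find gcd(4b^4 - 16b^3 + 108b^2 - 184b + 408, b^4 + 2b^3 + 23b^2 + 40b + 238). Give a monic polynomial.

b^2 - 2b + 17

Repeated division with remainder:
  4b^4 - 16b^3 + 108b^2 - 184b + 408 = (4)(b^4 + 2b^3 + 23b^2 + 40b + 238) + (-24b^3 + 16b^2 - 344b - 544)
  b^4 + 2b^3 + 23b^2 + 40b + 238 = (-(1/24)b - 1/9)(-24b^3 + 16b^2 - 344b - 544) + ((94/9)b^2 - (188/9)b + 1598/9)
  -24b^3 + 16b^2 - 344b - 544 = (-(108/47)b - 144/47)((94/9)b^2 - (188/9)b + 1598/9) + (0)
Last nonzero remainder: (94/9)b^2 - (188/9)b + 1598/9. Dividing through by 94/9 gives the monic gcd b^2 - 2b + 17.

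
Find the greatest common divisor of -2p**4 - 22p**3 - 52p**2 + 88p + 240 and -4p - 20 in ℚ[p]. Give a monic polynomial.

By polynomial division,
  -2p**4 - 22p**3 - 52p**2 + 88p + 240 = ((1/2)p**3 + 3p**2 - 2p - 12)(-4p - 20) + (0)
Last nonzero remainder: -4p - 20. Dividing through by -4 gives the monic gcd p + 5.

p + 5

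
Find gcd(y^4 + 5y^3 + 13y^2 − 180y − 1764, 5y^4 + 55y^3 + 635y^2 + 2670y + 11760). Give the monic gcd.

y^2 + 5y + 49

By polynomial division,
  y^4 + 5y^3 + 13y^2 − 180y − 1764 = (1/5)(5y^4 + 55y^3 + 635y^2 + 2670y + 11760) + (−6y^3 − 114y^2 − 714y − 4116)
  5y^4 + 55y^3 + 635y^2 + 2670y + 11760 = (−(5/6)y + 20/3)(−6y^3 − 114y^2 − 714y − 4116) + (800y^2 + 4000y + 39200)
  −6y^3 − 114y^2 − 714y − 4116 = (−(3/400)y − 21/200)(800y^2 + 4000y + 39200) + (0)
Last nonzero remainder: 800y^2 + 4000y + 39200. Dividing through by 800 gives the monic gcd y^2 + 5y + 49.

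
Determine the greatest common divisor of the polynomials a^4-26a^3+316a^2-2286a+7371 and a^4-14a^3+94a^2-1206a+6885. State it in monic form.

Euclidean algorithm in ℚ[a]:
  a^4-26a^3+316a^2-2286a+7371 = (a^4-14a^3+94a^2-1206a+6885) + (-12a^3+222a^2-1080a+486)
  a^4-14a^3+94a^2-1206a+6885 = (-(1/12)a-3/8)(-12a^3+222a^2-1080a+486) + ((349/4)a^2-(3141/2)a+28269/4)
  -12a^3+222a^2-1080a+486 = (-(48/349)a+24/349)((349/4)a^2-(3141/2)a+28269/4) + (0)
Last nonzero remainder: (349/4)a^2-(3141/2)a+28269/4. Dividing through by 349/4 gives the monic gcd a^2-18a+81.

a^2-18a+81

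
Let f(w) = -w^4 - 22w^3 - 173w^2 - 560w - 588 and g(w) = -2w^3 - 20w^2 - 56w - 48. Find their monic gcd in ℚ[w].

w^2 + 8w + 12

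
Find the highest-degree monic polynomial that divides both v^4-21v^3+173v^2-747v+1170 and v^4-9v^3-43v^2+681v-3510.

Repeated division with remainder:
  v^4-21v^3+173v^2-747v+1170 = (v^4-9v^3-43v^2+681v-3510) + (-12v^3+216v^2-1428v+4680)
  v^4-9v^3-43v^2+681v-3510 = (-(1/12)v-3/4)(-12v^3+216v^2-1428v+4680) + (0)
Last nonzero remainder: -12v^3+216v^2-1428v+4680. Dividing through by -12 gives the monic gcd v^3-18v^2+119v-390.

v^3-18v^2+119v-390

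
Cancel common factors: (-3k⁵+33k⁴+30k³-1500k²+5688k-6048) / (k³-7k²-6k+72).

(-3k³+3k²+132k-252)/(k+3)

Euclidean algorithm in ℚ[k]:
  -3k⁵+33k⁴+30k³-1500k²+5688k-6048 = (-3k²+12k+96)(k³-7k²-6k+72) + (-540k²+5400k-12960)
  k³-7k²-6k+72 = (-(1/540)k-1/180)(-540k²+5400k-12960) + (0)
Last nonzero remainder: -540k²+5400k-12960. Dividing through by -540 gives the monic gcd k²-10k+24.
Cancel k²-10k+24 from numerator and denominator to get the reduced form.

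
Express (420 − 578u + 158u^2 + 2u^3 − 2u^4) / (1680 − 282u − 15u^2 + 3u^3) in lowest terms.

(−6 + 8u − 2u^2)/(−24 + 3u)

Apply the Euclidean algorithm:
  −2u^4 + 2u^3 + 158u^2 − 578u + 420 = (−(2/3)u − 8/3)(3u^3 − 15u^2 − 282u + 1680) + (−70u^2 − 210u + 4900)
  3u^3 − 15u^2 − 282u + 1680 = (−(3/70)u + 12/35)(−70u^2 − 210u + 4900) + (0)
Last nonzero remainder: −70u^2 − 210u + 4900. Dividing through by −70 gives the monic gcd u^2 + 3u − 70.
Cancel u^2 + 3u − 70 from numerator and denominator to get the reduced form.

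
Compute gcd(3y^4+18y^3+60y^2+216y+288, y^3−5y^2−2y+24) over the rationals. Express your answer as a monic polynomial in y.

Apply the Euclidean algorithm:
  3y^4+18y^3+60y^2+216y+288 = (3y+33)(y^3−5y^2−2y+24) + (231y^2+210y−504)
  y^3−5y^2−2y+24 = ((1/231)y−65/2541)(231y^2+210y−504) + ((672/121)y+1344/121)
  231y^2+210y−504 = ((1331/32)y−363/8)((672/121)y+1344/121) + (0)
Last nonzero remainder: (672/121)y+1344/121. Dividing through by 672/121 gives the monic gcd y+2.

y+2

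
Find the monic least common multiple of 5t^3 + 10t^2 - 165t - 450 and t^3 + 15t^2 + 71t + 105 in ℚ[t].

t^4 + 9t^3 - 19t^2 - 321t - 630

Euclidean algorithm in ℚ[t]:
  5t^3 + 10t^2 - 165t - 450 = (5)(t^3 + 15t^2 + 71t + 105) + (-65t^2 - 520t - 975)
  t^3 + 15t^2 + 71t + 105 = (-(1/65)t - 7/65)(-65t^2 - 520t - 975) + (0)
Last nonzero remainder: -65t^2 - 520t - 975. Dividing through by -65 gives the monic gcd t^2 + 8t + 15.
Then lcm(f, g) = f·g / gcd(f, g); expanding and making the result monic gives the answer.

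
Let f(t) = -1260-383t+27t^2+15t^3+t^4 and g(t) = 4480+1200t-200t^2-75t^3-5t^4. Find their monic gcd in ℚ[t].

Apply the Euclidean algorithm:
  t^4+15t^3+27t^2-383t-1260 = (-1/5)(-5t^4-75t^3-200t^2+1200t+4480) + (-13t^2-143t-364)
  -5t^4-75t^3-200t^2+1200t+4480 = ((5/13)t^2+(20/13)t-160/13)(-13t^2-143t-364) + (0)
Last nonzero remainder: -13t^2-143t-364. Dividing through by -13 gives the monic gcd t^2+11t+28.

28+11t+t^2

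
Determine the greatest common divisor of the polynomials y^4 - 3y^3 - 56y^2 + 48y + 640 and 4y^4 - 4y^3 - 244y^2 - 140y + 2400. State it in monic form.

y^2 - 3y - 40

Euclidean algorithm in ℚ[y]:
  y^4 - 3y^3 - 56y^2 + 48y + 640 = (1/4)(4y^4 - 4y^3 - 244y^2 - 140y + 2400) + (-2y^3 + 5y^2 + 83y + 40)
  4y^4 - 4y^3 - 244y^2 - 140y + 2400 = (-2y - 3)(-2y^3 + 5y^2 + 83y + 40) + (-63y^2 + 189y + 2520)
  -2y^3 + 5y^2 + 83y + 40 = ((2/63)y + 1/63)(-63y^2 + 189y + 2520) + (0)
Last nonzero remainder: -63y^2 + 189y + 2520. Dividing through by -63 gives the monic gcd y^2 - 3y - 40.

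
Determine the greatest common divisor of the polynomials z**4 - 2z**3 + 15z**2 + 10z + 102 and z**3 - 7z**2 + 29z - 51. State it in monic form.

z**2 - 4z + 17

By polynomial division,
  z**4 - 2z**3 + 15z**2 + 10z + 102 = (z + 5)(z**3 - 7z**2 + 29z - 51) + (21z**2 - 84z + 357)
  z**3 - 7z**2 + 29z - 51 = ((1/21)z - 1/7)(21z**2 - 84z + 357) + (0)
Last nonzero remainder: 21z**2 - 84z + 357. Dividing through by 21 gives the monic gcd z**2 - 4z + 17.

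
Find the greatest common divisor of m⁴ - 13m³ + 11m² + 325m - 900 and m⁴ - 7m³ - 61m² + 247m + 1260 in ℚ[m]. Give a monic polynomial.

m² - 4m - 45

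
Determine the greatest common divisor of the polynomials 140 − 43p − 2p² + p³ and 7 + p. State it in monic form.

7 + p

Repeated division with remainder:
  p³ − 2p² − 43p + 140 = (p² − 9p + 20)(p + 7) + (0)
The last nonzero remainder p + 7 is already monic.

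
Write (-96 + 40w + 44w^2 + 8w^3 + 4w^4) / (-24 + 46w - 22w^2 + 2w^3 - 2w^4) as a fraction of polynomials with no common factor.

Apply the Euclidean algorithm:
  4w^4 + 8w^3 + 44w^2 + 40w - 96 = (-2)(-2w^4 + 2w^3 - 22w^2 + 46w - 24) + (12w^3 + 132w - 144)
  -2w^4 + 2w^3 - 22w^2 + 46w - 24 = (-(1/6)w + 1/6)(12w^3 + 132w - 144) + (0)
Last nonzero remainder: 12w^3 + 132w - 144. Dividing through by 12 gives the monic gcd w^3 + 11w - 12.
Cancel w^3 + 11w - 12 from numerator and denominator to get the reduced form.

(-4 - 2w)/(-1 + w)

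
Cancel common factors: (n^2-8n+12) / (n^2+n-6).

(n-6)/(n+3)

By polynomial division,
  n^2-8n+12 = (n^2+n-6) + (-9n+18)
  n^2+n-6 = (-(1/9)n-1/3)(-9n+18) + (0)
Last nonzero remainder: -9n+18. Dividing through by -9 gives the monic gcd n-2.
Cancel n-2 from numerator and denominator to get the reduced form.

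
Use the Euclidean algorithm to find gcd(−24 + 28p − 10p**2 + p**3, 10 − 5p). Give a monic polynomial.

−2 + p

By polynomial division,
  p**3 − 10p**2 + 28p − 24 = (−(1/5)p**2 + (8/5)p − 12/5)(−5p + 10) + (0)
Last nonzero remainder: −5p + 10. Dividing through by −5 gives the monic gcd p − 2.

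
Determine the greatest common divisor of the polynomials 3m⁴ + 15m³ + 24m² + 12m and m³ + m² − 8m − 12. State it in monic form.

m² + 4m + 4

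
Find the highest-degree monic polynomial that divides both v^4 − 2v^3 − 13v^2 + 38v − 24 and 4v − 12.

v − 3

Repeated division with remainder:
  v^4 − 2v^3 − 13v^2 + 38v − 24 = ((1/4)v^3 + (1/4)v^2 − (5/2)v + 2)(4v − 12) + (0)
Last nonzero remainder: 4v − 12. Dividing through by 4 gives the monic gcd v − 3.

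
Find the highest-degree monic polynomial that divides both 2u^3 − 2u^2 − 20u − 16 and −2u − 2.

u + 1

Repeated division with remainder:
  2u^3 − 2u^2 − 20u − 16 = (−u^2 + 2u + 8)(−2u − 2) + (0)
Last nonzero remainder: −2u − 2. Dividing through by −2 gives the monic gcd u + 1.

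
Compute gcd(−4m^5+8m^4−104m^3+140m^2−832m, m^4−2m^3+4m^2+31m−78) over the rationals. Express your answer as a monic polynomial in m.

Repeated division with remainder:
  −4m^5+8m^4−104m^3+140m^2−832m = (−4m)(m^4−2m^3+4m^2+31m−78) + (−88m^3+264m^2−1144m)
  m^4−2m^3+4m^2+31m−78 = (−(1/88)m−1/88)(−88m^3+264m^2−1144m) + (−6m^2+18m−78)
  −88m^3+264m^2−1144m = ((44/3)m)(−6m^2+18m−78) + (0)
Last nonzero remainder: −6m^2+18m−78. Dividing through by −6 gives the monic gcd m^2−3m+13.

m^2−3m+13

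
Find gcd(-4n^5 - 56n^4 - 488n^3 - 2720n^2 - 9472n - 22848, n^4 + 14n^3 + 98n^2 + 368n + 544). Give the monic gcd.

n^2 + 6n + 34

Euclidean algorithm in ℚ[n]:
  -4n^5 - 56n^4 - 488n^3 - 2720n^2 - 9472n - 22848 = (-4n)(n^4 + 14n^3 + 98n^2 + 368n + 544) + (-96n^3 - 1248n^2 - 7296n - 22848)
  n^4 + 14n^3 + 98n^2 + 368n + 544 = (-(1/96)n - 1/96)(-96n^3 - 1248n^2 - 7296n - 22848) + (9n^2 + 54n + 306)
  -96n^3 - 1248n^2 - 7296n - 22848 = (-(32/3)n - 224/3)(9n^2 + 54n + 306) + (0)
Last nonzero remainder: 9n^2 + 54n + 306. Dividing through by 9 gives the monic gcd n^2 + 6n + 34.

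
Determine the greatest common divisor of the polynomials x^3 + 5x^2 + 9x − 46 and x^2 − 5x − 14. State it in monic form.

Euclidean algorithm in ℚ[x]:
  x^3 + 5x^2 + 9x − 46 = (x + 10)(x^2 − 5x − 14) + (73x + 94)
  x^2 − 5x − 14 = ((1/73)x − 459/5329)(73x + 94) + (−31460/5329)
  73x + 94 = (−(389017/31460)x − 250463/15730)(−31460/5329) + (0)
The last nonzero remainder is the constant −31460/5329, so the polynomials are coprime and gcd = 1.

1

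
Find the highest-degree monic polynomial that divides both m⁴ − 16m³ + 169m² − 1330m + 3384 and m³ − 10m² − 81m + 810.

Euclidean algorithm in ℚ[m]:
  m⁴ − 16m³ + 169m² − 1330m + 3384 = (m − 6)(m³ − 10m² − 81m + 810) + (190m² − 2626m + 8244)
  m³ − 10m² − 81m + 810 = ((1/190)m + 363/18050)(190m² − 2626m + 8244) + (−(645996/9025)m + 5813964/9025)
  190m² − 2626m + 8244 = (−(857375/322998)m + 2066725/161499)(−(645996/9025)m + 5813964/9025) + (0)
Last nonzero remainder: −(645996/9025)m + 5813964/9025. Dividing through by −645996/9025 gives the monic gcd m − 9.

m − 9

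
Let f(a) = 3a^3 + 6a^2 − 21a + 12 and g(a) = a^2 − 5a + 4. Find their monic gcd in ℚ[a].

Apply the Euclidean algorithm:
  3a^3 + 6a^2 − 21a + 12 = (3a + 21)(a^2 − 5a + 4) + (72a − 72)
  a^2 − 5a + 4 = ((1/72)a − 1/18)(72a − 72) + (0)
Last nonzero remainder: 72a − 72. Dividing through by 72 gives the monic gcd a − 1.

a − 1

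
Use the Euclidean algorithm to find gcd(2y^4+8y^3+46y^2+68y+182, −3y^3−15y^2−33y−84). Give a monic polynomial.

y^2+y+7

Apply the Euclidean algorithm:
  2y^4+8y^3+46y^2+68y+182 = (−(2/3)y+2/3)(−3y^3−15y^2−33y−84) + (34y^2+34y+238)
  −3y^3−15y^2−33y−84 = (−(3/34)y−6/17)(34y^2+34y+238) + (0)
Last nonzero remainder: 34y^2+34y+238. Dividing through by 34 gives the monic gcd y^2+y+7.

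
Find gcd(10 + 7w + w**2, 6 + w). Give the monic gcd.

1

Apply the Euclidean algorithm:
  w**2 + 7w + 10 = (w + 1)(w + 6) + (4)
  w + 6 = ((1/4)w + 3/2)(4) + (0)
The last nonzero remainder is the constant 4, so the polynomials are coprime and gcd = 1.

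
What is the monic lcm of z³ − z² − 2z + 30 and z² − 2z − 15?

Apply the Euclidean algorithm:
  z³ − z² − 2z + 30 = (z + 1)(z² − 2z − 15) + (15z + 45)
  z² − 2z − 15 = ((1/15)z − 1/3)(15z + 45) + (0)
Last nonzero remainder: 15z + 45. Dividing through by 15 gives the monic gcd z + 3.
Then lcm(f, g) = f·g / gcd(f, g); expanding and making the result monic gives the answer.

z⁴ − 6z³ + 3z² + 40z − 150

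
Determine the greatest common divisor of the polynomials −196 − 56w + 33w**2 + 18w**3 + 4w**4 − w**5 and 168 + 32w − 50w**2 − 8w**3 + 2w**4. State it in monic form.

28 − 4w − 7w**2 + w**3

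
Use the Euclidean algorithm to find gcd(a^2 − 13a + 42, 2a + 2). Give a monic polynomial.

1

Repeated division with remainder:
  a^2 − 13a + 42 = ((1/2)a − 7)(2a + 2) + (56)
  2a + 2 = ((1/28)a + 1/28)(56) + (0)
The last nonzero remainder is the constant 56, so the polynomials are coprime and gcd = 1.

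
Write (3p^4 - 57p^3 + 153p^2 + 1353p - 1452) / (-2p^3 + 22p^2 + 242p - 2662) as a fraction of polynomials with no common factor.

(-3p^2 - 9p + 12)/(2p + 22)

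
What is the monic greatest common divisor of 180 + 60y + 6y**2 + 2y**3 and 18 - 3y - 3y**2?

3 + y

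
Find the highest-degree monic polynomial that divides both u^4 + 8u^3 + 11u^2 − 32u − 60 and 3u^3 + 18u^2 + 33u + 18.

u^2 + 5u + 6

By polynomial division,
  u^4 + 8u^3 + 11u^2 − 32u − 60 = ((1/3)u + 2/3)(3u^3 + 18u^2 + 33u + 18) + (−12u^2 − 60u − 72)
  3u^3 + 18u^2 + 33u + 18 = (−(1/4)u − 1/4)(−12u^2 − 60u − 72) + (0)
Last nonzero remainder: −12u^2 − 60u − 72. Dividing through by −12 gives the monic gcd u^2 + 5u + 6.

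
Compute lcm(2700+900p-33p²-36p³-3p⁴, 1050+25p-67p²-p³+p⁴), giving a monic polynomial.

6300+1200p-377p²-73p³+5p⁴+p⁵

By polynomial division,
  -3p⁴-36p³-33p²+900p+2700 = (-3)(p⁴-p³-67p²+25p+1050) + (-39p³-234p²+975p+5850)
  p⁴-p³-67p²+25p+1050 = (-(1/39)p+7/39)(-39p³-234p²+975p+5850) + (0)
Last nonzero remainder: -39p³-234p²+975p+5850. Dividing through by -39 gives the monic gcd p³+6p²-25p-150.
Then lcm(f, g) = f·g / gcd(f, g); expanding and making the result monic gives the answer.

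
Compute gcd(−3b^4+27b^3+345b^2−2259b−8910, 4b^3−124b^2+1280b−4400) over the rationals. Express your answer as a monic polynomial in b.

b^2−21b+110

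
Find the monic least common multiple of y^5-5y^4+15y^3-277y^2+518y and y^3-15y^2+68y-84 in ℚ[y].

y^6-11y^5+45y^4-367y^3+2180y^2-3108y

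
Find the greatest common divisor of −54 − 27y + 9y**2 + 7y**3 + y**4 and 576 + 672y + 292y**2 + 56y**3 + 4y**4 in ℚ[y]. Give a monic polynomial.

By polynomial division,
  y**4 + 7y**3 + 9y**2 − 27y − 54 = (1/4)(4y**4 + 56y**3 + 292y**2 + 672y + 576) + (−7y**3 − 64y**2 − 195y − 198)
  4y**4 + 56y**3 + 292y**2 + 672y + 576 = (−(4/7)y − 136/49)(−7y**3 − 64y**2 − 195y − 198) + ((144/49)y**2 + (864/49)y + 1296/49)
  −7y**3 − 64y**2 − 195y − 198 = (−(343/144)y − 539/72)((144/49)y**2 + (864/49)y + 1296/49) + (0)
Last nonzero remainder: (144/49)y**2 + (864/49)y + 1296/49. Dividing through by 144/49 gives the monic gcd y**2 + 6y + 9.

9 + 6y + y**2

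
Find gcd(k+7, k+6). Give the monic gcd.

1

Euclidean algorithm in ℚ[k]:
  k+7 = (k+6) + (1)
  k+6 = (k+6)(1) + (0)
The last nonzero remainder is the constant 1, so the polynomials are coprime and gcd = 1.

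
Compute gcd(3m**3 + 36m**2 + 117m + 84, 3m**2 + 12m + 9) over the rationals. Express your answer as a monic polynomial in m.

By polynomial division,
  3m**3 + 36m**2 + 117m + 84 = (m + 8)(3m**2 + 12m + 9) + (12m + 12)
  3m**2 + 12m + 9 = ((1/4)m + 3/4)(12m + 12) + (0)
Last nonzero remainder: 12m + 12. Dividing through by 12 gives the monic gcd m + 1.

m + 1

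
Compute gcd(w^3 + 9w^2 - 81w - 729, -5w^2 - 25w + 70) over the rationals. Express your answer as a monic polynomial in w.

1

Repeated division with remainder:
  w^3 + 9w^2 - 81w - 729 = (-(1/5)w - 4/5)(-5w^2 - 25w + 70) + (-87w - 673)
  -5w^2 - 25w + 70 = ((5/87)w - 1190/7569)(-87w - 673) + (-271040/7569)
  -87w - 673 = ((658503/271040)w + 5093937/271040)(-271040/7569) + (0)
The last nonzero remainder is the constant -271040/7569, so the polynomials are coprime and gcd = 1.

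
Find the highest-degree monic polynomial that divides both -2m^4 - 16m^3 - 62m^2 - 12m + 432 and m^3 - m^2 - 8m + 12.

Repeated division with remainder:
  -2m^4 - 16m^3 - 62m^2 - 12m + 432 = (-2m - 18)(m^3 - m^2 - 8m + 12) + (-96m^2 - 132m + 648)
  m^3 - m^2 - 8m + 12 = (-(1/96)m + 19/768)(-96m^2 - 132m + 648) + ((129/64)m - 129/32)
  -96m^2 - 132m + 648 = (-(2048/43)m - 6912/43)((129/64)m - 129/32) + (0)
Last nonzero remainder: (129/64)m - 129/32. Dividing through by 129/64 gives the monic gcd m - 2.

m - 2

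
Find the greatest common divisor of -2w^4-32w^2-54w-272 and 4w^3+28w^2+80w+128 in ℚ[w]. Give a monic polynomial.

w^2+3w+8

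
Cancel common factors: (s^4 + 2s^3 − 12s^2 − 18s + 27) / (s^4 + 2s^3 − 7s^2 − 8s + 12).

Euclidean algorithm in ℚ[s]:
  s^4 + 2s^3 − 12s^2 − 18s + 27 = (s^4 + 2s^3 − 7s^2 − 8s + 12) + (−5s^2 − 10s + 15)
  s^4 + 2s^3 − 7s^2 − 8s + 12 = (−(1/5)s^2 + 4/5)(−5s^2 − 10s + 15) + (0)
Last nonzero remainder: −5s^2 − 10s + 15. Dividing through by −5 gives the monic gcd s^2 + 2s − 3.
Cancel s^2 + 2s − 3 from numerator and denominator to get the reduced form.

(s^2 − 9)/(s^2 − 4)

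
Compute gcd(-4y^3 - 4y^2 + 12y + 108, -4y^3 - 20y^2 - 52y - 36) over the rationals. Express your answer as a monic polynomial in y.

y^2 + 4y + 9

Euclidean algorithm in ℚ[y]:
  -4y^3 - 4y^2 + 12y + 108 = (-4y^3 - 20y^2 - 52y - 36) + (16y^2 + 64y + 144)
  -4y^3 - 20y^2 - 52y - 36 = (-(1/4)y - 1/4)(16y^2 + 64y + 144) + (0)
Last nonzero remainder: 16y^2 + 64y + 144. Dividing through by 16 gives the monic gcd y^2 + 4y + 9.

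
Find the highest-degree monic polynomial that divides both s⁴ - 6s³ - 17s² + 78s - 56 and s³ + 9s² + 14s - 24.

s² + 3s - 4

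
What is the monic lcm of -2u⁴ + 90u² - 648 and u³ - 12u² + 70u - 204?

u⁶ - 6u⁵ - 11u⁴ + 270u³ - 1206u² - 1944u + 11016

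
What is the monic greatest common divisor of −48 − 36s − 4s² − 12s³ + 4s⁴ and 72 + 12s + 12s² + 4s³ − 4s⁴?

Apply the Euclidean algorithm:
  4s⁴ − 12s³ − 4s² − 36s − 48 = (−1)(−4s⁴ + 4s³ + 12s² + 12s + 72) + (−8s³ + 8s² − 24s + 24)
  −4s⁴ + 4s³ + 12s² + 12s + 72 = ((1/2)s)(−8s³ + 8s² − 24s + 24) + (24s² + 72)
  −8s³ + 8s² − 24s + 24 = (−(1/3)s + 1/3)(24s² + 72) + (0)
Last nonzero remainder: 24s² + 72. Dividing through by 24 gives the monic gcd s² + 3.

3 + s²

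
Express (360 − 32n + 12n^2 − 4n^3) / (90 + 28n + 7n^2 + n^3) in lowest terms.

(20 − 4n)/(5 + n)

Apply the Euclidean algorithm:
  −4n^3 + 12n^2 − 32n + 360 = (−4)(n^3 + 7n^2 + 28n + 90) + (40n^2 + 80n + 720)
  n^3 + 7n^2 + 28n + 90 = ((1/40)n + 1/8)(40n^2 + 80n + 720) + (0)
Last nonzero remainder: 40n^2 + 80n + 720. Dividing through by 40 gives the monic gcd n^2 + 2n + 18.
Cancel n^2 + 2n + 18 from numerator and denominator to get the reduced form.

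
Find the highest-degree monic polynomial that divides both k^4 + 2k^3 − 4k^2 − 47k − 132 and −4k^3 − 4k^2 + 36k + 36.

k + 3

By polynomial division,
  k^4 + 2k^3 − 4k^2 − 47k − 132 = (−(1/4)k − 1/4)(−4k^3 − 4k^2 + 36k + 36) + (4k^2 − 29k − 123)
  −4k^3 − 4k^2 + 36k + 36 = (−k − 33/4)(4k^2 − 29k − 123) + (−(1305/4)k − 3915/4)
  4k^2 − 29k − 123 = (−(16/1305)k + 164/1305)(−(1305/4)k − 3915/4) + (0)
Last nonzero remainder: −(1305/4)k − 3915/4. Dividing through by −1305/4 gives the monic gcd k + 3.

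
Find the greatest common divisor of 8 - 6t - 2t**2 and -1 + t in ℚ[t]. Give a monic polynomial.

-1 + t

Apply the Euclidean algorithm:
  -2t**2 - 6t + 8 = (-2t - 8)(t - 1) + (0)
The last nonzero remainder t - 1 is already monic.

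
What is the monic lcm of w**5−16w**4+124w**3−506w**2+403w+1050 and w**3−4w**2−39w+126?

w**6−10w**5+28w**4+238w**3−2633w**2+3468w+6300

Apply the Euclidean algorithm:
  w**5−16w**4+124w**3−506w**2+403w+1050 = (w**2−12w+115)(w**3−4w**2−39w+126) + (−640w**2+6400w−13440)
  w**3−4w**2−39w+126 = (−(1/640)w−3/320)(−640w**2+6400w−13440) + (0)
Last nonzero remainder: −640w**2+6400w−13440. Dividing through by −640 gives the monic gcd w**2−10w+21.
Then lcm(f, g) = f·g / gcd(f, g); expanding and making the result monic gives the answer.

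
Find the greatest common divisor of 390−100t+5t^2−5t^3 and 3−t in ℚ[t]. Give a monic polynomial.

Repeated division with remainder:
  −5t^3+5t^2−100t+390 = (5t^2+10t+130)(−t+3) + (0)
Last nonzero remainder: −t+3. Dividing through by −1 gives the monic gcd t−3.

−3+t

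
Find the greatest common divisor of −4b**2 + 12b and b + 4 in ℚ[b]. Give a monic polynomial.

Apply the Euclidean algorithm:
  −4b**2 + 12b = (−4b + 28)(b + 4) + (−112)
  b + 4 = (−(1/112)b − 1/28)(−112) + (0)
The last nonzero remainder is the constant −112, so the polynomials are coprime and gcd = 1.

1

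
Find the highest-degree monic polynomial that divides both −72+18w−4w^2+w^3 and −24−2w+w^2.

1

Repeated division with remainder:
  w^3−4w^2+18w−72 = (w−2)(w^2−2w−24) + (38w−120)
  w^2−2w−24 = ((1/38)w+11/361)(38w−120) + (−7344/361)
  38w−120 = (−(6859/3672)w+1805/306)(−7344/361) + (0)
The last nonzero remainder is the constant −7344/361, so the polynomials are coprime and gcd = 1.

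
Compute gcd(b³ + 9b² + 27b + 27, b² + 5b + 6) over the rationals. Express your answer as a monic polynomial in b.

By polynomial division,
  b³ + 9b² + 27b + 27 = (b + 4)(b² + 5b + 6) + (b + 3)
  b² + 5b + 6 = (b + 2)(b + 3) + (0)
The last nonzero remainder b + 3 is already monic.

b + 3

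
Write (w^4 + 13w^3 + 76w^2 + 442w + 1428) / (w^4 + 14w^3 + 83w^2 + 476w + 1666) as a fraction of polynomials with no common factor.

By polynomial division,
  w^4 + 13w^3 + 76w^2 + 442w + 1428 = (w^4 + 14w^3 + 83w^2 + 476w + 1666) + (-w^3 - 7w^2 - 34w - 238)
  w^4 + 14w^3 + 83w^2 + 476w + 1666 = (-w - 7)(-w^3 - 7w^2 - 34w - 238) + (0)
Last nonzero remainder: -w^3 - 7w^2 - 34w - 238. Dividing through by -1 gives the monic gcd w^3 + 7w^2 + 34w + 238.
Cancel w^3 + 7w^2 + 34w + 238 from numerator and denominator to get the reduced form.

(w + 6)/(w + 7)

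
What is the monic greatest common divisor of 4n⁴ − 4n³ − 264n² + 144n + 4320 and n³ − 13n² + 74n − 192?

Euclidean algorithm in ℚ[n]:
  4n⁴ − 4n³ − 264n² + 144n + 4320 = (4n + 48)(n³ − 13n² + 74n − 192) + (64n² − 2640n + 13536)
  n³ − 13n² + 74n − 192 = ((1/64)n + 113/256)(64n² − 2640n + 13536) + ((16445/16)n − 49335/8)
  64n² − 2640n + 13536 = ((1024/16445)n − 36096/16445)((16445/16)n − 49335/8) + (0)
Last nonzero remainder: (16445/16)n − 49335/8. Dividing through by 16445/16 gives the monic gcd n − 6.

n − 6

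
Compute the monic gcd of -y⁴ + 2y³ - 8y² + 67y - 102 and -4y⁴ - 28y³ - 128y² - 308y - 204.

By polynomial division,
  -y⁴ + 2y³ - 8y² + 67y - 102 = (1/4)(-4y⁴ - 28y³ - 128y² - 308y - 204) + (9y³ + 24y² + 144y - 51)
  -4y⁴ - 28y³ - 128y² - 308y - 204 = (-(4/9)y - 52/27)(9y³ + 24y² + 144y - 51) + (-(160/9)y² - (160/3)y - 2720/9)
  9y³ + 24y² + 144y - 51 = (-(81/160)y + 27/160)(-(160/9)y² - (160/3)y - 2720/9) + (0)
Last nonzero remainder: -(160/9)y² - (160/3)y - 2720/9. Dividing through by -160/9 gives the monic gcd y² + 3y + 17.

y² + 3y + 17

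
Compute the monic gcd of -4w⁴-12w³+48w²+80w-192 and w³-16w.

w+4

Repeated division with remainder:
  -4w⁴-12w³+48w²+80w-192 = (-4w-12)(w³-16w) + (-16w²-112w-192)
  w³-16w = (-(1/16)w+7/16)(-16w²-112w-192) + (21w+84)
  -16w²-112w-192 = (-(16/21)w-16/7)(21w+84) + (0)
Last nonzero remainder: 21w+84. Dividing through by 21 gives the monic gcd w+4.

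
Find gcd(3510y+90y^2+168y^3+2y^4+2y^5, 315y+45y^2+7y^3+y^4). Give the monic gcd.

Repeated division with remainder:
  2y^5+2y^4+168y^3+90y^2+3510y = (2y-12)(y^4+7y^3+45y^2+315y) + (162y^3+7290y)
  y^4+7y^3+45y^2+315y = ((1/162)y+7/162)(162y^3+7290y) + (0)
Last nonzero remainder: 162y^3+7290y. Dividing through by 162 gives the monic gcd y^3+45y.

45y+y^3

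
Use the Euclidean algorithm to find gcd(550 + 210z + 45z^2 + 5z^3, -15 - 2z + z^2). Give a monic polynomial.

By polynomial division,
  5z^3 + 45z^2 + 210z + 550 = (5z + 55)(z^2 - 2z - 15) + (395z + 1375)
  z^2 - 2z - 15 = ((1/395)z - 433/31205)(395z + 1375) + (25460/6241)
  395z + 1375 = ((493039/5092)z + 1716275/5092)(25460/6241) + (0)
The last nonzero remainder is the constant 25460/6241, so the polynomials are coprime and gcd = 1.

1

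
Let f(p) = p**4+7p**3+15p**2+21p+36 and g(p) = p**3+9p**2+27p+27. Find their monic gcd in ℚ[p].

Repeated division with remainder:
  p**4+7p**3+15p**2+21p+36 = (p−2)(p**3+9p**2+27p+27) + (6p**2+48p+90)
  p**3+9p**2+27p+27 = ((1/6)p+1/6)(6p**2+48p+90) + (4p+12)
  6p**2+48p+90 = ((3/2)p+15/2)(4p+12) + (0)
Last nonzero remainder: 4p+12. Dividing through by 4 gives the monic gcd p+3.

p+3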